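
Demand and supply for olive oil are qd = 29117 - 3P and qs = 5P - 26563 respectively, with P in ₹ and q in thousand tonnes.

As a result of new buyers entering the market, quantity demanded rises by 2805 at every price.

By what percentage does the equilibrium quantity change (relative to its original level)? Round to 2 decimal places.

+21.28

Solve the original market: 29117 - 3P = 5P - 26563, hence P = 6960 and q = 8237.
After the shift, demand is qd = 31922 - 3P and supply is qs = 5P - 26563.
Clearing the new market: 31922 - 3P = 5P - 26563, so P = 7310.625 and q = 9990.125.
%Δq = (9990.125 − 8237) / 8237 × 100 = +21.28%.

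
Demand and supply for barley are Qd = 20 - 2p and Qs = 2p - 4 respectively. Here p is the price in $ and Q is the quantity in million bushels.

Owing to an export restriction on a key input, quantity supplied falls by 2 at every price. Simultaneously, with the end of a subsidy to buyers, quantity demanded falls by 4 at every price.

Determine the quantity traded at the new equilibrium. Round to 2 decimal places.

Initially, 20 - 2p = 2p - 4, so 24 = 4p and p = 6, Q = 8.
With the change applied: demand Qd = 16 - 2p, supply Qs = 2p - 6.
Equate the new curves: 16 - 2p = 2p - 6, giving 22 = 4p, p = 5.5, Q = 5.

5.00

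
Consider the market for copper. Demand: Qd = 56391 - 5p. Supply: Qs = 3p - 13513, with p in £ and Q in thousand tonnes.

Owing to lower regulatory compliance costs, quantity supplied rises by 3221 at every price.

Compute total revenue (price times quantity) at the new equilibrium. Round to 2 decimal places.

Solve the original market: 56391 - 5p = 3p - 13513, hence p = 8738 and Q = 12701.
The new curves are Qd = 56391 - 5p (demand) and Qs = 3p - 10292 (supply).
New equilibrium: 56391 - 5p = 3p - 10292 ⇒ 66683 = 8p ⇒ p = 8335.375, Q = 14714.125.
New expenditure = 8335.375 × 14714.125 = 122647749.67.

122647749.67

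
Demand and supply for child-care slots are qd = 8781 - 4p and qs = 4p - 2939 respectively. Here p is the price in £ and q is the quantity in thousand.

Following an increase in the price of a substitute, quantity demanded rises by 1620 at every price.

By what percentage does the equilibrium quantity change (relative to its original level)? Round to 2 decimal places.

+27.73

Solve the original market: 8781 - 4p = 4p - 2939, hence p = 1465 and q = 2921.
After the shift, demand is qd = 10401 - 4p and supply is qs = 4p - 2939.
Equate the new curves: 10401 - 4p = 4p - 2939, giving 13340 = 8p, p = 1667.5, q = 3731.
%Δq = (3731 − 2921) / 2921 × 100 = +27.73%.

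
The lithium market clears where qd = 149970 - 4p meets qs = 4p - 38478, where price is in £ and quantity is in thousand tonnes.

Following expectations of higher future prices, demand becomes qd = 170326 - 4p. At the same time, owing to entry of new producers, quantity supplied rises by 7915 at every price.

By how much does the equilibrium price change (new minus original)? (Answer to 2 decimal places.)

+1555.13

Before the shock: 149970 - 4p = 4p - 38478 ⇒ 188448 = 8p ⇒ p = 23556, q = 55746.
The shock moves the curves to qd = 170326 - 4p and qs = 4p - 30563.
New equilibrium: 170326 - 4p = 4p - 30563 ⇒ 200889 = 8p ⇒ p = 25111.125, q = 69881.5.
Δp = 25111.125 − 23556 = +1555.13.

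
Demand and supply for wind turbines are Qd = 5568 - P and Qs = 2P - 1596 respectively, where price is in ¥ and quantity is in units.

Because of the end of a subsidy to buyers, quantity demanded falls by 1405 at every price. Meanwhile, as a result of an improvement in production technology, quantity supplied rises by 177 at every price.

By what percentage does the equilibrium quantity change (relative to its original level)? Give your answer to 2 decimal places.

Initially, 5568 - P = 2P - 1596, so 7164 = 3P and P = 2388, Q = 3180.
The new curves are Qd = 4163 - P (demand) and Qs = 2P - 1419 (supply).
Equate the new curves: 4163 - P = 2P - 1419, giving 5582 = 3P, P = 5582/3 ≈ 1860.6667, Q = 6907/3 ≈ 2302.3333.
%ΔQ = (2302.3333 − 3180) / 3180 × 100 = -27.60%.

-27.60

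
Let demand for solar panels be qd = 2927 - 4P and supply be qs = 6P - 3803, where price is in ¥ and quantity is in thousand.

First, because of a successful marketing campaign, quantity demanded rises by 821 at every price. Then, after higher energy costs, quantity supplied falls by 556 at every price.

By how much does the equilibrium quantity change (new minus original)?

+270.2

Solve the original market: 2927 - 4P = 6P - 3803, hence P = 673 and q = 235.
The shock moves the curves to qd = 3748 - 4P and qs = 6P - 4359.
Setting them equal: 3748 - 4P = 6P - 4359 → 8107 = 10P, so P = 810.7 and q = 505.2.
Δq = 505.2 − 235 = +270.2.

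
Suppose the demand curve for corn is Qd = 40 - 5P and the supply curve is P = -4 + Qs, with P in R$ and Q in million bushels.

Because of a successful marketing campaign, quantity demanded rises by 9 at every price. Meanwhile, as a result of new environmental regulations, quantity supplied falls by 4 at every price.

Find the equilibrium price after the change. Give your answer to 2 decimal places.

8.17

Initially, 40 - 5P = P + 4, so 36 = 6P and P = 6, Q = 10.
The shock moves the curves to Qd = 49 - 5P and Qs = P.
Clearing the new market: 49 - 5P = P, so P = 49/6 ≈ 8.1667 and Q = 49/6 ≈ 8.1667.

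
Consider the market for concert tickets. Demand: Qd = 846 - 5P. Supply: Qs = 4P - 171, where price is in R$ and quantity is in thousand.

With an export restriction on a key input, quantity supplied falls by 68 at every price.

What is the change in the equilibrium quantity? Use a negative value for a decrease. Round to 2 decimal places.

-37.78

Initially, 846 - 5P = 4P - 171, so 1017 = 9P and P = 113, Q = 281.
After the shift, demand is Qd = 846 - 5P and supply is Qs = 4P - 239.
Clearing the new market: 846 - 5P = 4P - 239, so P = 1085/9 ≈ 120.5556 and Q = 2189/9 ≈ 243.2222.
ΔQ = 243.2222 − 281 = -37.78.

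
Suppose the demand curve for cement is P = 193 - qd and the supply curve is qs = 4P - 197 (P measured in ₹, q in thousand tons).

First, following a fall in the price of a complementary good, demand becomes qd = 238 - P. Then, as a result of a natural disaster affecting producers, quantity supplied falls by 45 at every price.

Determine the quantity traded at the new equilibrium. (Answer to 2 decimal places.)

142.00

Initially, 193 - P = 4P - 197, so 390 = 5P and P = 78, q = 115.
The shock moves the curves to qd = 238 - P and qs = 4P - 242.
Clearing the new market: 238 - P = 4P - 242, so P = 96 and q = 142.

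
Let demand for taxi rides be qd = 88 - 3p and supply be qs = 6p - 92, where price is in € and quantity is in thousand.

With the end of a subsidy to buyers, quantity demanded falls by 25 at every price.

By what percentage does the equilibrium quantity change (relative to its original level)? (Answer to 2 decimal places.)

Original equilibrium: 88 - 3p = 6p - 92 gives 180 = 9p, so p = 20 and q = 28.
The new curves are qd = 63 - 3p (demand) and qs = 6p - 92 (supply).
Setting them equal: 63 - 3p = 6p - 92 → 155 = 9p, so p = 155/9 ≈ 17.2222 and q = 34/3 ≈ 11.3333.
%Δq = (11.3333 − 28) / 28 × 100 = -59.52%.

-59.52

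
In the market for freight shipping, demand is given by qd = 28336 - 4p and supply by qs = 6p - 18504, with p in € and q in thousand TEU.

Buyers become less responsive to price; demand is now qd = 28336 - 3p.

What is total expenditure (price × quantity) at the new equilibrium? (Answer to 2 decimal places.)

Original equilibrium: 28336 - 4p = 6p - 18504 gives 46840 = 10p, so p = 4684 and q = 9600.
With the change applied: demand qd = 28336 - 3p, supply qs = 6p - 18504.
Clearing the new market: 28336 - 3p = 6p - 18504, so p = 46840/9 ≈ 5204.4444 and q = 38168/3 ≈ 12722.6667.
New expenditure = 5204.4444 × 12722.6667 = 66214411.85.

66214411.85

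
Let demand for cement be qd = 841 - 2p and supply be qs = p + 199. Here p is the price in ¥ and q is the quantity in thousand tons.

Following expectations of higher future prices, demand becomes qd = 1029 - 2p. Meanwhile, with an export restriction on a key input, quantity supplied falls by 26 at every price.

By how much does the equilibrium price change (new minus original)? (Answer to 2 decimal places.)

Solve the original market: 841 - 2p = p + 199, hence p = 214 and q = 413.
After the shift, demand is qd = 1029 - 2p and supply is qs = p + 173.
Equate the new curves: 1029 - 2p = p + 173, giving 856 = 3p, p = 856/3 ≈ 285.3333, q = 1375/3 ≈ 458.3333.
Δp = 285.3333 − 214 = +71.33.

+71.33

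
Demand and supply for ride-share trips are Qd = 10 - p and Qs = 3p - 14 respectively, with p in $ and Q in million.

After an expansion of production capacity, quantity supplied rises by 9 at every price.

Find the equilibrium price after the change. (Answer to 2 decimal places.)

Original equilibrium: 10 - p = 3p - 14 gives 24 = 4p, so p = 6 and Q = 4.
After the shift, demand is Qd = 10 - p and supply is Qs = 3p - 5.
Clearing the new market: 10 - p = 3p - 5, so p = 3.75 and Q = 6.25.

3.75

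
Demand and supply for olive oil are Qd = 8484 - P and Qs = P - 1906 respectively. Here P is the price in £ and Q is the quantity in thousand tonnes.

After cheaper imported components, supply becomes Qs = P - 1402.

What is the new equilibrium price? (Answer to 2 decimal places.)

4943.00

Before the shock: 8484 - P = P - 1906 ⇒ 10390 = 2P ⇒ P = 5195, Q = 3289.
The new curves are Qd = 8484 - P (demand) and Qs = P - 1402 (supply).
Clearing the new market: 8484 - P = P - 1402, so P = 4943 and Q = 3541.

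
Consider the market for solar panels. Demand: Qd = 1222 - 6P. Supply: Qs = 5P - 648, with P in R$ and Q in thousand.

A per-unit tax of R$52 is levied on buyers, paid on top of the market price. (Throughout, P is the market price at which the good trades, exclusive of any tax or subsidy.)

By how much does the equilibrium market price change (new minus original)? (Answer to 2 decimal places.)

-28.36

Solve the original market: 1222 - 6P = 5P - 648, hence P = 170 and Q = 202.
Since buyers pay the price plus the tax, the effective demand curve becomes Qd = 910 - 6P.
Setting them equal: 910 - 6P = 5P - 648 → 1558 = 11P, so P = 1558/11 ≈ 141.6364 and Q = 662/11 ≈ 60.1818.
ΔP = 141.6364 − 170 = -28.36.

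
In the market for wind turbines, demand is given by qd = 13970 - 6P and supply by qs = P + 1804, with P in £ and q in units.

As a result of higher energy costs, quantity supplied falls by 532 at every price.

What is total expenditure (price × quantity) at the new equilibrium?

5598004

Before the shock: 13970 - 6P = P + 1804 ⇒ 12166 = 7P ⇒ P = 1738, q = 3542.
After the shift, demand is qd = 13970 - 6P and supply is qs = P + 1272.
Clearing the new market: 13970 - 6P = P + 1272, so P = 1814 and q = 3086.
New expenditure = 1814 × 3086 = 5598004.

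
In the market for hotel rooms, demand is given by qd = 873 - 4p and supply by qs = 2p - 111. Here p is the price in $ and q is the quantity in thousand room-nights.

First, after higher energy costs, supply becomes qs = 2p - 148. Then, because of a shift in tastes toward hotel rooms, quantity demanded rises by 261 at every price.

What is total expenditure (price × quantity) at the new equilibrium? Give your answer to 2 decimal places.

Original equilibrium: 873 - 4p = 2p - 111 gives 984 = 6p, so p = 164 and q = 217.
After the shift, demand is qd = 1134 - 4p and supply is qs = 2p - 148.
Equate the new curves: 1134 - 4p = 2p - 148, giving 1282 = 6p, p = 641/3 ≈ 213.6667, q = 838/3 ≈ 279.3333.
New expenditure = 213.6667 × 279.3333 = 59684.22.

59684.22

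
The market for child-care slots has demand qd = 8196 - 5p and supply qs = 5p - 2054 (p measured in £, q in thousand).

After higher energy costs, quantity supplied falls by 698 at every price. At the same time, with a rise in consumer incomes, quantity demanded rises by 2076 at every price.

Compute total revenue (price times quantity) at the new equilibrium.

Initially, 8196 - 5p = 5p - 2054, so 10250 = 10p and p = 1025, q = 3071.
After the shift, demand is qd = 10272 - 5p and supply is qs = 5p - 2752.
New equilibrium: 10272 - 5p = 5p - 2752 ⇒ 13024 = 10p ⇒ p = 1302.4, q = 3760.
New expenditure = 1302.4 × 3760 = 4897024.

4897024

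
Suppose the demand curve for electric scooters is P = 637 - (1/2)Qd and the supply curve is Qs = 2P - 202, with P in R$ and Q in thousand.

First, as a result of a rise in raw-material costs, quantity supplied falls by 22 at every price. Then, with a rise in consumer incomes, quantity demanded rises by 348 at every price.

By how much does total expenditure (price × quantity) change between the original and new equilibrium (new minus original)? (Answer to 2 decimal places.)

+124804.50

Before the shock: 1274 - 2P = 2P - 202 ⇒ 1476 = 4P ⇒ P = 369, Q = 536.
The shock moves the curves to Qd = 1622 - 2P and Qs = 2P - 224.
Equate the new curves: 1622 - 2P = 2P - 224, giving 1846 = 4P, P = 461.5, Q = 699.
Expenditure moves from 369×536 = 197784 to 461.5×699 = 322588.5; change = +124804.50.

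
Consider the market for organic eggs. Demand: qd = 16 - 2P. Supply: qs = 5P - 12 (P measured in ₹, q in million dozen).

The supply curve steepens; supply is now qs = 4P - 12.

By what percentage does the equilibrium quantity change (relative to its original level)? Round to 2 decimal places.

-16.67

Before the shock: 16 - 2P = 5P - 12 ⇒ 28 = 7P ⇒ P = 4, q = 8.
The shock moves the curves to qd = 16 - 2P and qs = 4P - 12.
Setting them equal: 16 - 2P = 4P - 12 → 28 = 6P, so P = 14/3 ≈ 4.6667 and q = 20/3 ≈ 6.6667.
%Δq = (6.6667 − 8) / 8 × 100 = -16.67%.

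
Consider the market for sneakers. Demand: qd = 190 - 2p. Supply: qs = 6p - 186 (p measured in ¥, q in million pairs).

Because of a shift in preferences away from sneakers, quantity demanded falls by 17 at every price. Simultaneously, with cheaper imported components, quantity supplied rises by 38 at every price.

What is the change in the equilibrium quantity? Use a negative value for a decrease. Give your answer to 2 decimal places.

Original equilibrium: 190 - 2p = 6p - 186 gives 376 = 8p, so p = 47 and q = 96.
With the change applied: demand qd = 173 - 2p, supply qs = 6p - 148.
Setting them equal: 173 - 2p = 6p - 148 → 321 = 8p, so p = 40.125 and q = 92.75.
Δq = 92.75 − 96 = -3.25.

-3.25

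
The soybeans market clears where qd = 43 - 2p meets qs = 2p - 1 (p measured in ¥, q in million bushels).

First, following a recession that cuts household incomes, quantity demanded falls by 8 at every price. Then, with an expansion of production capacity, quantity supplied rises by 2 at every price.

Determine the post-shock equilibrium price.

8.5

Before the shock: 43 - 2p = 2p - 1 ⇒ 44 = 4p ⇒ p = 11, q = 21.
The shock moves the curves to qd = 35 - 2p and qs = 2p + 1.
Setting them equal: 35 - 2p = 2p + 1 → 34 = 4p, so p = 8.5 and q = 18.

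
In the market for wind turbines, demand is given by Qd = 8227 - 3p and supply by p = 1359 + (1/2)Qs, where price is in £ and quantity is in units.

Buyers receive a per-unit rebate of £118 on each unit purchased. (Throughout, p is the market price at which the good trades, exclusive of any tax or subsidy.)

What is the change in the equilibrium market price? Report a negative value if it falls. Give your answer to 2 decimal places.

+70.80

Before the shock: 8227 - 3p = 2p - 2718 ⇒ 10945 = 5p ⇒ p = 2189, Q = 1660.
Since buyers' out-of-pocket price is the market price minus the rebate, the effective demand curve becomes Qd = 8581 - 3p.
New equilibrium: 8581 - 3p = 2p - 2718 ⇒ 11299 = 5p ⇒ p = 2259.8, Q = 1801.6.
Δp = 2259.8 − 2189 = +70.80.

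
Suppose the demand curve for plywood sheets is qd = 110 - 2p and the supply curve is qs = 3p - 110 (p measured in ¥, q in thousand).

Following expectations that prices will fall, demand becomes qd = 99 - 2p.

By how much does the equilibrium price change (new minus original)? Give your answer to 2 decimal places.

-2.20

Before the shock: 110 - 2p = 3p - 110 ⇒ 220 = 5p ⇒ p = 44, q = 22.
The new curves are qd = 99 - 2p (demand) and qs = 3p - 110 (supply).
Setting them equal: 99 - 2p = 3p - 110 → 209 = 5p, so p = 41.8 and q = 15.4.
Δp = 41.8 − 44 = -2.20.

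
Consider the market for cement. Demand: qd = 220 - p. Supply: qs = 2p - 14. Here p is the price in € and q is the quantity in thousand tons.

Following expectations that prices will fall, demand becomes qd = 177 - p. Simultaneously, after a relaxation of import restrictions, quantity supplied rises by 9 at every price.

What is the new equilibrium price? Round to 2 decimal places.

60.67

Before the shock: 220 - p = 2p - 14 ⇒ 234 = 3p ⇒ p = 78, q = 142.
With the change applied: demand qd = 177 - p, supply qs = 2p - 5.
Clearing the new market: 177 - p = 2p - 5, so p = 182/3 ≈ 60.6667 and q = 349/3 ≈ 116.3333.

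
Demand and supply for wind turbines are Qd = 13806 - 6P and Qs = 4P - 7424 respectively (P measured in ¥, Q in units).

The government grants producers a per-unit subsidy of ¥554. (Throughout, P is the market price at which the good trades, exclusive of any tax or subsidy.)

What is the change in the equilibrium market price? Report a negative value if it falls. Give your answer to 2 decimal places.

-221.60

Initially, 13806 - 6P = 4P - 7424, so 21230 = 10P and P = 2123, Q = 1068.
Since sellers receive the price plus the subsidy, the effective supply curve becomes Qs = 4P - 5208.
Equate the new curves: 13806 - 6P = 4P - 5208, giving 19014 = 10P, P = 1901.4, Q = 2397.6.
ΔP = 1901.4 − 2123 = -221.60.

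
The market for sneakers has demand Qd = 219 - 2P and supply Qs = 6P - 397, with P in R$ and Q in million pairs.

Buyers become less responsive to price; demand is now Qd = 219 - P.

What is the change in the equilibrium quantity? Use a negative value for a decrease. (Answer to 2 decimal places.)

Initially, 219 - 2P = 6P - 397, so 616 = 8P and P = 77, Q = 65.
After the shift, demand is Qd = 219 - P and supply is Qs = 6P - 397.
Equate the new curves: 219 - P = 6P - 397, giving 616 = 7P, P = 88, Q = 131.
ΔQ = 131 − 65 = +66.00.

+66.00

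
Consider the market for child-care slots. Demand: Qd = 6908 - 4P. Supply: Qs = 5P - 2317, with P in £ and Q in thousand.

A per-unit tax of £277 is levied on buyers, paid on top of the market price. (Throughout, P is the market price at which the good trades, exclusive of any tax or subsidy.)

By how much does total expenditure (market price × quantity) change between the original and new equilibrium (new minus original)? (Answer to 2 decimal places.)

-900858.72

Before the shock: 6908 - 4P = 5P - 2317 ⇒ 9225 = 9P ⇒ P = 1025, Q = 2808.
Since buyers pay the price plus the tax, the effective demand curve becomes Qd = 5800 - 4P.
Equate the new curves: 5800 - 4P = 5P - 2317, giving 8117 = 9P, P = 8117/9 ≈ 901.8889, Q = 19732/9 ≈ 2192.4444.
Expenditure moves from 1025×2808 = 2878200 to 901.8889×2192.4444 = 1977341.2840; change = -900858.72.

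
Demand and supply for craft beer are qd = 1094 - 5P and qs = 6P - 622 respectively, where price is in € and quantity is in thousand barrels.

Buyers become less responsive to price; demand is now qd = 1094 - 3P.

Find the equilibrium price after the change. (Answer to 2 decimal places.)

Initially, 1094 - 5P = 6P - 622, so 1716 = 11P and P = 156, q = 314.
With the change applied: demand qd = 1094 - 3P, supply qs = 6P - 622.
Setting them equal: 1094 - 3P = 6P - 622 → 1716 = 9P, so P = 572/3 ≈ 190.6667 and q = 522.

190.67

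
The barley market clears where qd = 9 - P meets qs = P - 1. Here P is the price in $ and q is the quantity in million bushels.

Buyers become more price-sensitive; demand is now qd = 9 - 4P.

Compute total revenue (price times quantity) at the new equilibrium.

Solve the original market: 9 - P = P - 1, hence P = 5 and q = 4.
With the change applied: demand qd = 9 - 4P, supply qs = P - 1.
Equate the new curves: 9 - 4P = P - 1, giving 10 = 5P, P = 2, q = 1.
New expenditure = 2 × 1 = 2.

2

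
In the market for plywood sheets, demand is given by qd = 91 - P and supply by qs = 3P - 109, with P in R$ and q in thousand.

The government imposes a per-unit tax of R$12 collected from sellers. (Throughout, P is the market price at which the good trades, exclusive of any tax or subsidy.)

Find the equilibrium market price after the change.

59

Initially, 91 - P = 3P - 109, so 200 = 4P and P = 50, q = 41.
Since sellers keep the price net of the tax, the effective supply curve becomes qs = 3P - 145.
Equate the new curves: 91 - P = 3P - 145, giving 236 = 4P, P = 59, q = 32.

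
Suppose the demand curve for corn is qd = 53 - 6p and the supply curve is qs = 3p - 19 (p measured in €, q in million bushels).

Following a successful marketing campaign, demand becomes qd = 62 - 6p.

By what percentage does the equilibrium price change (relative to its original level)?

+12.5

Solve the original market: 53 - 6p = 3p - 19, hence p = 8 and q = 5.
The new curves are qd = 62 - 6p (demand) and qs = 3p - 19 (supply).
New equilibrium: 62 - 6p = 3p - 19 ⇒ 81 = 9p ⇒ p = 9, q = 8.
%Δp = (9 − 8) / 8 × 100 = +12.5%.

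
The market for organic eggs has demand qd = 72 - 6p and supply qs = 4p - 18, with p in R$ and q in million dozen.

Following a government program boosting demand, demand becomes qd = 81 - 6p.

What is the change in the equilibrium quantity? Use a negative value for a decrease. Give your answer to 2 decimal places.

Original equilibrium: 72 - 6p = 4p - 18 gives 90 = 10p, so p = 9 and q = 18.
The new curves are qd = 81 - 6p (demand) and qs = 4p - 18 (supply).
Setting them equal: 81 - 6p = 4p - 18 → 99 = 10p, so p = 9.9 and q = 21.6.
Δq = 21.6 − 18 = +3.60.

+3.60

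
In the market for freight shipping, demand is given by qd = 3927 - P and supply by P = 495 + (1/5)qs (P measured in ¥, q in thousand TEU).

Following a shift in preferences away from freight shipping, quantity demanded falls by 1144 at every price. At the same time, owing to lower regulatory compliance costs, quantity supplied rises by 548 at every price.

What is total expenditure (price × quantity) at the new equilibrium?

Before the shock: 3927 - P = 5P - 2475 ⇒ 6402 = 6P ⇒ P = 1067, q = 2860.
The new curves are qd = 2783 - P (demand) and qs = 5P - 1927 (supply).
New equilibrium: 2783 - P = 5P - 1927 ⇒ 4710 = 6P ⇒ P = 785, q = 1998.
New expenditure = 785 × 1998 = 1568430.

1568430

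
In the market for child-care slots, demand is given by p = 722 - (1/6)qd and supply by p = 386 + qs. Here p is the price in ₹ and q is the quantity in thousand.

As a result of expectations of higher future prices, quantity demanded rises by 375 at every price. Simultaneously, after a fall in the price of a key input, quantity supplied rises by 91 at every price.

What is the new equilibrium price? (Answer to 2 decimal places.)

714.57

Before the shock: 4332 - 6p = p - 386 ⇒ 4718 = 7p ⇒ p = 674, q = 288.
The new curves are qd = 4707 - 6p (demand) and qs = p - 295 (supply).
Clearing the new market: 4707 - 6p = p - 295, so p = 5002/7 ≈ 714.5714 and q = 2937/7 ≈ 419.5714.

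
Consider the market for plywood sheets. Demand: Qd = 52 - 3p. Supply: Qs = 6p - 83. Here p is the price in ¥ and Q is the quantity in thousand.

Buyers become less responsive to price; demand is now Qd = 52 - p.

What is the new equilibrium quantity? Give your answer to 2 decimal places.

Initially, 52 - 3p = 6p - 83, so 135 = 9p and p = 15, Q = 7.
The shock moves the curves to Qd = 52 - p and Qs = 6p - 83.
New equilibrium: 52 - p = 6p - 83 ⇒ 135 = 7p ⇒ p = 135/7 ≈ 19.2857, Q = 229/7 ≈ 32.7143.

32.71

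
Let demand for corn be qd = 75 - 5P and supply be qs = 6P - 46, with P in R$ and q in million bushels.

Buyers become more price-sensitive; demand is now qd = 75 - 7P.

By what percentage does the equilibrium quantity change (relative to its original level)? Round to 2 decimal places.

Initially, 75 - 5P = 6P - 46, so 121 = 11P and P = 11, q = 20.
The new curves are qd = 75 - 7P (demand) and qs = 6P - 46 (supply).
Clearing the new market: 75 - 7P = 6P - 46, so P = 121/13 ≈ 9.3077 and q = 128/13 ≈ 9.8462.
%Δq = (9.8462 − 20) / 20 × 100 = -50.77%.

-50.77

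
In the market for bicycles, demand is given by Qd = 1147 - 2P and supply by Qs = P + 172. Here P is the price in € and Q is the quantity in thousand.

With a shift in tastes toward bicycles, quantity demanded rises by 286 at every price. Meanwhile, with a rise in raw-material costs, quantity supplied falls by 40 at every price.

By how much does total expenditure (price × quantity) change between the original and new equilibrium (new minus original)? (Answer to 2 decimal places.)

Original equilibrium: 1147 - 2P = P + 172 gives 975 = 3P, so P = 325 and Q = 497.
After the shift, demand is Qd = 1433 - 2P and supply is Qs = P + 132.
Equate the new curves: 1433 - 2P = P + 132, giving 1301 = 3P, P = 1301/3 ≈ 433.6667, Q = 1697/3 ≈ 565.6667.
Expenditure moves from 325×497 = 161525 to 433.6667×565.6667 = 245310.7778; change = +83785.78.

+83785.78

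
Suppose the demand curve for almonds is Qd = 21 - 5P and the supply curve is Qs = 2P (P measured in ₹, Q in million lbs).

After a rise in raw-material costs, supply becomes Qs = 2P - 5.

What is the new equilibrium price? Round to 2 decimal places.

Before the shock: 21 - 5P = 2P ⇒ 21 = 7P ⇒ P = 3, Q = 6.
The shock moves the curves to Qd = 21 - 5P and Qs = 2P - 5.
New equilibrium: 21 - 5P = 2P - 5 ⇒ 26 = 7P ⇒ P = 26/7 ≈ 3.7143, Q = 17/7 ≈ 2.4286.

3.71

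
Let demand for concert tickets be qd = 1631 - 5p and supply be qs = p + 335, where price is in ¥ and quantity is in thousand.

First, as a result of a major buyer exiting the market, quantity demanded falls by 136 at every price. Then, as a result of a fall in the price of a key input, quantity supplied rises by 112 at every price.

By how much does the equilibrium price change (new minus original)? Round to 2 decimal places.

-41.33

Solve the original market: 1631 - 5p = p + 335, hence p = 216 and q = 551.
After the shift, demand is qd = 1495 - 5p and supply is qs = p + 447.
Setting them equal: 1495 - 5p = p + 447 → 1048 = 6p, so p = 524/3 ≈ 174.6667 and q = 1865/3 ≈ 621.6667.
Δp = 174.6667 − 216 = -41.33.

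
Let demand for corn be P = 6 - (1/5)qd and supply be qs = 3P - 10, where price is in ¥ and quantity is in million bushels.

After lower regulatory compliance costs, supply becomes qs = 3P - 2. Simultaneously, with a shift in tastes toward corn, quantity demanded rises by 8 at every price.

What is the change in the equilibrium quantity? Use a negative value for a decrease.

+8

Initially, 30 - 5P = 3P - 10, so 40 = 8P and P = 5, q = 5.
The new curves are qd = 38 - 5P (demand) and qs = 3P - 2 (supply).
Clearing the new market: 38 - 5P = 3P - 2, so P = 5 and q = 13.
Δq = 13 − 5 = +8.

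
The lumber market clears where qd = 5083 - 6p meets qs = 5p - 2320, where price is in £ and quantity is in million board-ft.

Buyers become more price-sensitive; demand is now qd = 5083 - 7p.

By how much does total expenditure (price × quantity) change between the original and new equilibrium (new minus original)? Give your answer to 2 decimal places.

-231600.80

Original equilibrium: 5083 - 6p = 5p - 2320 gives 7403 = 11p, so p = 673 and q = 1045.
The shock moves the curves to qd = 5083 - 7p and qs = 5p - 2320.
Clearing the new market: 5083 - 7p = 5p - 2320, so p = 7403/12 ≈ 616.9167 and q = 9175/12 ≈ 764.5833.
Expenditure moves from 673×1045 = 703285 to 616.9167×764.5833 = 471684.2014; change = -231600.80.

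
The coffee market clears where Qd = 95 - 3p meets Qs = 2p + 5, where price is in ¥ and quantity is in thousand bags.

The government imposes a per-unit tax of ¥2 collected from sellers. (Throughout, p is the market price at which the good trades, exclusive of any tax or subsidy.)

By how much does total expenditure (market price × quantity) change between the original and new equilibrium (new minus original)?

-12.32

Original equilibrium: 95 - 3p = 2p + 5 gives 90 = 5p, so p = 18 and Q = 41.
Since sellers keep the price net of the tax, the effective supply curve becomes Qs = 2p + 1.
Clearing the new market: 95 - 3p = 2p + 1, so p = 18.8 and Q = 38.6.
Expenditure moves from 18×41 = 738 to 18.8×38.6 = 725.68; change = -12.32.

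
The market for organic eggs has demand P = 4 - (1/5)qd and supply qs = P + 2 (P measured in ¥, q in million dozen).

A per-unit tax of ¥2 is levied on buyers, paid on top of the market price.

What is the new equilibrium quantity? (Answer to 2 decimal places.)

Before the shock: 20 - 5P = P + 2 ⇒ 18 = 6P ⇒ P = 3, q = 5.
Since buyers pay the price plus the tax, the effective demand curve becomes qd = 10 - 5P.
Equate the new curves: 10 - 5P = P + 2, giving 8 = 6P, P = 4/3 ≈ 1.3333, q = 10/3 ≈ 3.3333.

3.33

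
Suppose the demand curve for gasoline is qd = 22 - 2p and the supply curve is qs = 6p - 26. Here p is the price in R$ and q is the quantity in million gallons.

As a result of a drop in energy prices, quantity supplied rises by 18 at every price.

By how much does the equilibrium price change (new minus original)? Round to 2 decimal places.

-2.25

Initially, 22 - 2p = 6p - 26, so 48 = 8p and p = 6, q = 10.
The shock moves the curves to qd = 22 - 2p and qs = 6p - 8.
Clearing the new market: 22 - 2p = 6p - 8, so p = 3.75 and q = 14.5.
Δp = 3.75 − 6 = -2.25.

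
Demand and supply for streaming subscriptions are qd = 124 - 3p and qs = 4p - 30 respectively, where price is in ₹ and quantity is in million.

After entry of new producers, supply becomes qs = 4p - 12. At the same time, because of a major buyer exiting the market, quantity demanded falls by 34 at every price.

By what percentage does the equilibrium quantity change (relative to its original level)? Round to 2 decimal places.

-20.20

Before the shock: 124 - 3p = 4p - 30 ⇒ 154 = 7p ⇒ p = 22, q = 58.
After the shift, demand is qd = 90 - 3p and supply is qs = 4p - 12.
Clearing the new market: 90 - 3p = 4p - 12, so p = 102/7 ≈ 14.5714 and q = 324/7 ≈ 46.2857.
%Δq = (46.2857 − 58) / 58 × 100 = -20.20%.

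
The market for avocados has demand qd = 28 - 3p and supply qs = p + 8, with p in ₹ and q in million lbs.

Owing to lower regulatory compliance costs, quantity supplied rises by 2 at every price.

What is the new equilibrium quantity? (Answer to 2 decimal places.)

Original equilibrium: 28 - 3p = p + 8 gives 20 = 4p, so p = 5 and q = 13.
With the change applied: demand qd = 28 - 3p, supply qs = p + 10.
New equilibrium: 28 - 3p = p + 10 ⇒ 18 = 4p ⇒ p = 4.5, q = 14.5.

14.50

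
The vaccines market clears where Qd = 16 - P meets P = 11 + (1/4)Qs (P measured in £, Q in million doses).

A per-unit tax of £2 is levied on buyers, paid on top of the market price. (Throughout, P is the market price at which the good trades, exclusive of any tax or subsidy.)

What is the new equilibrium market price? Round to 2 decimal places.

11.60

Original equilibrium: 16 - P = 4P - 44 gives 60 = 5P, so P = 12 and Q = 4.
Since buyers pay the price plus the tax, the effective demand curve becomes Qd = 14 - P.
Setting them equal: 14 - P = 4P - 44 → 58 = 5P, so P = 11.6 and Q = 2.4.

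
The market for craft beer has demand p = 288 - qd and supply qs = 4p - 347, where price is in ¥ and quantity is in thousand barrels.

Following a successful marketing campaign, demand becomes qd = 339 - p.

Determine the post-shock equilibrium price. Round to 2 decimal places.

Original equilibrium: 288 - p = 4p - 347 gives 635 = 5p, so p = 127 and q = 161.
The new curves are qd = 339 - p (demand) and qs = 4p - 347 (supply).
Setting them equal: 339 - p = 4p - 347 → 686 = 5p, so p = 137.2 and q = 201.8.

137.20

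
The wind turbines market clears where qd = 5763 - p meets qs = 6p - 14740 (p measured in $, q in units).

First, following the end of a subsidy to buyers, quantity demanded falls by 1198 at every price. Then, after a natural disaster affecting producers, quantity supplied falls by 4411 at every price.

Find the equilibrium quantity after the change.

1177

Before the shock: 5763 - p = 6p - 14740 ⇒ 20503 = 7p ⇒ p = 2929, q = 2834.
With the change applied: demand qd = 4565 - p, supply qs = 6p - 19151.
Clearing the new market: 4565 - p = 6p - 19151, so p = 3388 and q = 1177.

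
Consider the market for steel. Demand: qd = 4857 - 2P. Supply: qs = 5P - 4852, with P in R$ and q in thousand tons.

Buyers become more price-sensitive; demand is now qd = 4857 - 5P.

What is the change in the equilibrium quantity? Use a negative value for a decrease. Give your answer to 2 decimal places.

-2080.50

Original equilibrium: 4857 - 2P = 5P - 4852 gives 9709 = 7P, so P = 1387 and q = 2083.
After the shift, demand is qd = 4857 - 5P and supply is qs = 5P - 4852.
Setting them equal: 4857 - 5P = 5P - 4852 → 9709 = 10P, so P = 970.9 and q = 2.5.
Δq = 2.5 − 2083 = -2080.50.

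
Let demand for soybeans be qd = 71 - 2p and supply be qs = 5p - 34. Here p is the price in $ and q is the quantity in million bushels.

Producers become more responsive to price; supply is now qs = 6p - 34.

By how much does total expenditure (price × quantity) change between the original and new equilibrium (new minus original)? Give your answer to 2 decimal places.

-27.66

Solve the original market: 71 - 2p = 5p - 34, hence p = 15 and q = 41.
After the shift, demand is qd = 71 - 2p and supply is qs = 6p - 34.
New equilibrium: 71 - 2p = 6p - 34 ⇒ 105 = 8p ⇒ p = 13.125, q = 44.75.
Expenditure moves from 15×41 = 615 to 13.125×44.75 = 587.34375; change = -27.66.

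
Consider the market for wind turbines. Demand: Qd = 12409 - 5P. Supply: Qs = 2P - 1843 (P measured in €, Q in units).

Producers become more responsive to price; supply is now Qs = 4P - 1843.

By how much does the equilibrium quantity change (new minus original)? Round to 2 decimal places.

Initially, 12409 - 5P = 2P - 1843, so 14252 = 7P and P = 2036, Q = 2229.
After the shift, demand is Qd = 12409 - 5P and supply is Qs = 4P - 1843.
Equate the new curves: 12409 - 5P = 4P - 1843, giving 14252 = 9P, P = 14252/9 ≈ 1583.5556, Q = 40421/9 ≈ 4491.2222.
ΔQ = 4491.2222 − 2229 = +2262.22.

+2262.22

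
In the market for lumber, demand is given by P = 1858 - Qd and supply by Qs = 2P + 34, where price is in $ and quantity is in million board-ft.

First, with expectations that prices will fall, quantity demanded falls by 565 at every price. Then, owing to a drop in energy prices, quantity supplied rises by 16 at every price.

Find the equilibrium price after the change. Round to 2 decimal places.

414.33

Initially, 1858 - P = 2P + 34, so 1824 = 3P and P = 608, Q = 1250.
After the shift, demand is Qd = 1293 - P and supply is Qs = 2P + 50.
Equate the new curves: 1293 - P = 2P + 50, giving 1243 = 3P, P = 1243/3 ≈ 414.3333, Q = 2636/3 ≈ 878.6667.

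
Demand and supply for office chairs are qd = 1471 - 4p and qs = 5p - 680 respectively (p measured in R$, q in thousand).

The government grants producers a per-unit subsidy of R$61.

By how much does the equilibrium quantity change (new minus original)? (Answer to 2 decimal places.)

+135.56

Before the shock: 1471 - 4p = 5p - 680 ⇒ 2151 = 9p ⇒ p = 239, q = 515.
Since sellers receive the price plus the subsidy, the effective supply curve becomes qs = 5p - 375.
New equilibrium: 1471 - 4p = 5p - 375 ⇒ 1846 = 9p ⇒ p = 1846/9 ≈ 205.1111, q = 5855/9 ≈ 650.5556.
Δq = 650.5556 − 515 = +135.56.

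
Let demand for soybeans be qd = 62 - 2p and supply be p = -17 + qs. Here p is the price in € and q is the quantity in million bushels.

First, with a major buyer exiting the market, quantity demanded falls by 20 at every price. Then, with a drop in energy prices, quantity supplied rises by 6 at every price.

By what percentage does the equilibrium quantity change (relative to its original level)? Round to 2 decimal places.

-8.33

Solve the original market: 62 - 2p = p + 17, hence p = 15 and q = 32.
The shock moves the curves to qd = 42 - 2p and qs = p + 23.
Clearing the new market: 42 - 2p = p + 23, so p = 19/3 ≈ 6.3333 and q = 88/3 ≈ 29.3333.
%Δq = (29.3333 − 32) / 32 × 100 = -8.33%.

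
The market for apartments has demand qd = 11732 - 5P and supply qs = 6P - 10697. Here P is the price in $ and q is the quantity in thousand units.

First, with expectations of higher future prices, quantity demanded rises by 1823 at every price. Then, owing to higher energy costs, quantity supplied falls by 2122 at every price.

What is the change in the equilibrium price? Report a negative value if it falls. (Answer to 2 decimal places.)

+358.64

Solve the original market: 11732 - 5P = 6P - 10697, hence P = 2039 and q = 1537.
The new curves are qd = 13555 - 5P (demand) and qs = 6P - 12819 (supply).
New equilibrium: 13555 - 5P = 6P - 12819 ⇒ 26374 = 11P ⇒ P = 26374/11 ≈ 2397.6364, q = 17235/11 ≈ 1566.8182.
ΔP = 2397.6364 − 2039 = +358.64.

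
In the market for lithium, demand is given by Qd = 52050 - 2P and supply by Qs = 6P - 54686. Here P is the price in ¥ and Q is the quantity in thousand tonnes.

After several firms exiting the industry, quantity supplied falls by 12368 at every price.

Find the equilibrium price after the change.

Solve the original market: 52050 - 2P = 6P - 54686, hence P = 13342 and Q = 25366.
The new curves are Qd = 52050 - 2P (demand) and Qs = 6P - 67054 (supply).
Setting them equal: 52050 - 2P = 6P - 67054 → 119104 = 8P, so P = 14888 and Q = 22274.

14888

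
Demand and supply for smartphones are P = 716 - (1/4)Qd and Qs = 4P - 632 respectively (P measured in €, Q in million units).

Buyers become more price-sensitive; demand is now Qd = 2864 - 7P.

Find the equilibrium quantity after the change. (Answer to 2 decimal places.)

Before the shock: 2864 - 4P = 4P - 632 ⇒ 3496 = 8P ⇒ P = 437, Q = 1116.
The shock moves the curves to Qd = 2864 - 7P and Qs = 4P - 632.
Clearing the new market: 2864 - 7P = 4P - 632, so P = 3496/11 ≈ 317.8182 and Q = 7032/11 ≈ 639.2727.

639.27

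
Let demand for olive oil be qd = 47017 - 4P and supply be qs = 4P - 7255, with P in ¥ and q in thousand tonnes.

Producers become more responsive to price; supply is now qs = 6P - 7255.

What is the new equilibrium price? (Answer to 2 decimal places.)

5427.20

Initially, 47017 - 4P = 4P - 7255, so 54272 = 8P and P = 6784, q = 19881.
With the change applied: demand qd = 47017 - 4P, supply qs = 6P - 7255.
Setting them equal: 47017 - 4P = 6P - 7255 → 54272 = 10P, so P = 5427.2 and q = 25308.2.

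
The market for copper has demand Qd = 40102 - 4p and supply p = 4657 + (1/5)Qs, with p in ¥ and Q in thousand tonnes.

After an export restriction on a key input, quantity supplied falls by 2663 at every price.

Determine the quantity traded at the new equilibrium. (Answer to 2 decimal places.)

Before the shock: 40102 - 4p = 5p - 23285 ⇒ 63387 = 9p ⇒ p = 7043, Q = 11930.
With the change applied: demand Qd = 40102 - 4p, supply Qs = 5p - 25948.
Setting them equal: 40102 - 4p = 5p - 25948 → 66050 = 9p, so p = 66050/9 ≈ 7338.8889 and Q = 96718/9 ≈ 10746.4444.

10746.44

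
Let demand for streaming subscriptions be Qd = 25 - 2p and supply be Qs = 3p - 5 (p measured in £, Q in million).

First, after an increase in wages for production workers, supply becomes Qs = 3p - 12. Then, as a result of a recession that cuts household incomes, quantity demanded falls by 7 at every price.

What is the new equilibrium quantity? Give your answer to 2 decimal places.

Solve the original market: 25 - 2p = 3p - 5, hence p = 6 and Q = 13.
After the shift, demand is Qd = 18 - 2p and supply is Qs = 3p - 12.
Clearing the new market: 18 - 2p = 3p - 12, so p = 6 and Q = 6.

6.00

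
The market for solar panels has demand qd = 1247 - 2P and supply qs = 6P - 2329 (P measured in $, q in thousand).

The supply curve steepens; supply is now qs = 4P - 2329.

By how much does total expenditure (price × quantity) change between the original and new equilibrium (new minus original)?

Before the shock: 1247 - 2P = 6P - 2329 ⇒ 3576 = 8P ⇒ P = 447, q = 353.
After the shift, demand is qd = 1247 - 2P and supply is qs = 4P - 2329.
New equilibrium: 1247 - 2P = 4P - 2329 ⇒ 3576 = 6P ⇒ P = 596, q = 55.
Expenditure moves from 447×353 = 157791 to 596×55 = 32780; change = -125011.

-125011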